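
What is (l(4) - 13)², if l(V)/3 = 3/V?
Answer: 1849/16 ≈ 115.56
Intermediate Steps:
l(V) = 9/V (l(V) = 3*(3/V) = 9/V)
(l(4) - 13)² = (9/4 - 13)² = (-43/4)² = 1849/16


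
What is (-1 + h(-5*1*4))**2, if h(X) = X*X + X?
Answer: 143641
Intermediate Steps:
h(X) = X + X**2 (h(X) = X**2 + X = X + X**2)
(-1 + h(-5*1*4))**2 = (-1 + (-5*1*4)*(1 - 5*1*4))**2 = (-1 + (-5*4)*(1 - 5*4))**2 = (-1 - 20*(1 - 20))**2 = (-1 - 20*(-19))**2 = (-1 + 380)**2 = 379**2 = 143641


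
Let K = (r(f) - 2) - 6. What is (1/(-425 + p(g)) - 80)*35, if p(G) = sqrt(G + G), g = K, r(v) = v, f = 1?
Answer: -505804075/180639 - 35*I*sqrt(14)/180639 ≈ -2800.1 - 0.00072497*I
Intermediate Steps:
K = -7 (K = (1 - 2) - 6 = -1 - 6 = -7)
g = -7
p(G) = sqrt(2)*sqrt(G) (p(G) = sqrt(2*G) = sqrt(2)*sqrt(G))
(1/(-425 + p(g)) - 80)*35 = (1/(-425 + sqrt(2)*sqrt(-7)) - 80)*35 = (1/(-425 + sqrt(2)*(I*sqrt(7))) - 80)*35 = (1/(-425 + I*sqrt(14)) - 80)*35 = (-80 + 1/(-425 + I*sqrt(14)))*35 = -2800 + 35/(-425 + I*sqrt(14))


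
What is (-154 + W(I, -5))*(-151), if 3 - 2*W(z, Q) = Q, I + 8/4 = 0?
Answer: 22650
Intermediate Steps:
I = -2 (I = -2 + 0 = -2)
W(z, Q) = 3/2 - Q/2
(-154 + W(I, -5))*(-151) = (-154 + (3/2 - ½*(-5)))*(-151) = (-154 + (3/2 + 5/2))*(-151) = (-154 + 4)*(-151) = -150*(-151) = 22650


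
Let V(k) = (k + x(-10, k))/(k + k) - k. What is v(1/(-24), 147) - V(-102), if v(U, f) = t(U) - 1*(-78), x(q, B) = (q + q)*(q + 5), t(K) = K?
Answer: -3271/136 ≈ -24.051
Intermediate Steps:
x(q, B) = 2*q*(5 + q) (x(q, B) = (2*q)*(5 + q) = 2*q*(5 + q))
V(k) = -k + (100 + k)/(2*k) (V(k) = (k + 2*(-10)*(5 - 10))/(k + k) - k = (k + 2*(-10)*(-5))/((2*k)) - k = (k + 100)*(1/(2*k)) - k = (100 + k)*(1/(2*k)) - k = (100 + k)/(2*k) - k = -k + (100 + k)/(2*k))
v(U, f) = 78 + U (v(U, f) = U - 1*(-78) = U + 78 = 78 + U)
v(1/(-24), 147) - V(-102) = (78 + 1/(-24)) - (½ - 1*(-102) + 50/(-102)) = (78 - 1/24) - (½ + 102 + 50*(-1/102)) = 1871/24 - (½ + 102 - 25/51) = 1871/24 - 1*10405/102 = 1871/24 - 10405/102 = -3271/136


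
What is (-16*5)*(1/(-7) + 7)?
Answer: -3840/7 ≈ -548.57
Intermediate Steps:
(-16*5)*(1/(-7) + 7) = -80*(-1/7 + 7) = -80*48/7 = -3840/7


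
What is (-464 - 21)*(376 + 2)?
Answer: -183330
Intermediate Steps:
(-464 - 21)*(376 + 2) = -485*378 = -183330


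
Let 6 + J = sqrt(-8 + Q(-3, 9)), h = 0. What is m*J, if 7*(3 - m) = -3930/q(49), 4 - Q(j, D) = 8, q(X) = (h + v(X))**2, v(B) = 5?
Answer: -5346/35 + 1782*I*sqrt(3)/35 ≈ -152.74 + 88.186*I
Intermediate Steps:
q(X) = 25 (q(X) = (0 + 5)**2 = 5**2 = 25)
Q(j, D) = -4 (Q(j, D) = 4 - 1*8 = 4 - 8 = -4)
J = -6 + 2*I*sqrt(3) (J = -6 + sqrt(-8 - 4) = -6 + sqrt(-12) = -6 + 2*I*sqrt(3) ≈ -6.0 + 3.4641*I)
m = 891/35 (m = 3 - (-3930)/(7*25) = 3 - 1/7*(-786/5) = 3 + 786/35 = 891/35 ≈ 25.457)
m*J = 891*(-6 + 2*I*sqrt(3))/35 = -5346/35 + 1782*I*sqrt(3)/35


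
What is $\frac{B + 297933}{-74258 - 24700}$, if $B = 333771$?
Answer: $- \frac{105284}{16493} \approx -6.3836$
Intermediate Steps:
$\frac{B + 297933}{-74258 - 24700} = \frac{333771 + 297933}{-74258 - 24700} = \frac{631704}{-98958} = 631704 \left(- \frac{1}{98958}\right) = - \frac{105284}{16493}$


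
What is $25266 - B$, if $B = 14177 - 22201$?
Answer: $33290$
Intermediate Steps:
$B = -8024$ ($B = 14177 - 22201 = -8024$)
$25266 - B = 25266 - -8024 = 25266 + 8024 = 33290$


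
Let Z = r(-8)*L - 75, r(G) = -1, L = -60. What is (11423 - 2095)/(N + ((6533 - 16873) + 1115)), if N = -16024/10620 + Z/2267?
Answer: -66207735/65487424 ≈ -1.0110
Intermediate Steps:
Z = -15 (Z = -1*(-60) - 75 = 60 - 75 = -15)
N = -9121427/6018885 (N = -16024/10620 - 15/2267 = -16024*1/10620 - 15*1/2267 = -4006/2655 - 15/2267 = -9121427/6018885 ≈ -1.5155)
(11423 - 2095)/(N + ((6533 - 16873) + 1115)) = (11423 - 2095)/(-9121427/6018885 + ((6533 - 16873) + 1115)) = 9328/(-9121427/6018885 + (-10340 + 1115)) = 9328/(-9121427/6018885 - 9225) = 9328/(-55533335552/6018885) = 9328*(-6018885/55533335552) = -66207735/65487424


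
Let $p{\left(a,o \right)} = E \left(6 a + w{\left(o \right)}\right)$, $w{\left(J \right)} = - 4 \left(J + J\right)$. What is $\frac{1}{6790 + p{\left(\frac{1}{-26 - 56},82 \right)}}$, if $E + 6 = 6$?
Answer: $\frac{1}{6790} \approx 0.00014728$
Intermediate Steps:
$E = 0$ ($E = -6 + 6 = 0$)
$w{\left(J \right)} = - 8 J$ ($w{\left(J \right)} = - 4 \cdot 2 J = - 8 J$)
$p{\left(a,o \right)} = 0$ ($p{\left(a,o \right)} = 0 \left(6 a - 8 o\right) = 0 \left(- 8 o + 6 a\right) = 0$)
$\frac{1}{6790 + p{\left(\frac{1}{-26 - 56},82 \right)}} = \frac{1}{6790 + 0} = \frac{1}{6790}$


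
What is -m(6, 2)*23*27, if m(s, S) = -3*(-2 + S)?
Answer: 0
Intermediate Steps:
m(s, S) = 6 - 3*S
-m(6, 2)*23*27 = -(6 - 3*2)*23*27 = -(6 - 6)*23*27 = -0*23*27 = -0*27 = -1*0 = 0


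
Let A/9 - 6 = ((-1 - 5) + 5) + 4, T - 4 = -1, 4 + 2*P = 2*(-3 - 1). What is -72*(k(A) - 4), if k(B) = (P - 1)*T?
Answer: 1800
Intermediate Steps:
P = -6 (P = -2 + (2*(-3 - 1))/2 = -2 + (2*(-4))/2 = -2 + (½)*(-8) = -2 - 4 = -6)
T = 3 (T = 4 - 1 = 3)
A = 81 (A = 54 + 9*(((-1 - 5) + 5) + 4) = 54 + 9*((-6 + 5) + 4) = 54 + 9*(-1 + 4) = 54 + 9*3 = 54 + 27 = 81)
k(B) = -21 (k(B) = (-6 - 1)*3 = -7*3 = -21)
-72*(k(A) - 4) = -72*(-21 - 4) = -72*(-25) = 1800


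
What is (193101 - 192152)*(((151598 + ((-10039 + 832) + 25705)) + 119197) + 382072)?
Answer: 635227385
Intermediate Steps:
(193101 - 192152)*(((151598 + ((-10039 + 832) + 25705)) + 119197) + 382072) = 949*(((151598 + (-9207 + 25705)) + 119197) + 382072) = 949*(((151598 + 16498) + 119197) + 382072) = 949*((168096 + 119197) + 382072) = 949*(287293 + 382072) = 949*669365 = 635227385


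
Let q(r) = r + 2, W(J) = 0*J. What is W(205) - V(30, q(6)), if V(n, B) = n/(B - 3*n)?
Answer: 15/41 ≈ 0.36585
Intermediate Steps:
W(J) = 0
q(r) = 2 + r
W(205) - V(30, q(6)) = 0 - 30/((2 + 6) - 3*30) = 0 - 30/(8 - 90) = 0 - 30/(-82) = 0 - 30*(-1)/82 = 0 - 1*(-15/41) = 0 + 15/41 = 15/41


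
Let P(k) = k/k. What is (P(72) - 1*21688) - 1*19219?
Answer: -40906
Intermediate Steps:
P(k) = 1
(P(72) - 1*21688) - 1*19219 = (1 - 1*21688) - 1*19219 = (1 - 21688) - 19219 = -21687 - 19219 = -40906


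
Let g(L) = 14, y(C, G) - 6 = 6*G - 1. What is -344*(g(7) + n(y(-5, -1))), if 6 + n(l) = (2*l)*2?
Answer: -1376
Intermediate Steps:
y(C, G) = 5 + 6*G (y(C, G) = 6 + (6*G - 1) = 6 + (-1 + 6*G) = 5 + 6*G)
n(l) = -6 + 4*l (n(l) = -6 + (2*l)*2 = -6 + 4*l)
-344*(g(7) + n(y(-5, -1))) = -344*(14 + (-6 + 4*(5 + 6*(-1)))) = -344*(14 + (-6 + 4*(5 - 6))) = -344*(14 + (-6 + 4*(-1))) = -344*(14 + (-6 - 4)) = -344*(14 - 10) = -344*4 = -1376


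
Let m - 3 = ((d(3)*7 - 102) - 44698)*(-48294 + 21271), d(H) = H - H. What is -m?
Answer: -1210630403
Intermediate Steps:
d(H) = 0
m = 1210630403 (m = 3 + ((0*7 - 102) - 44698)*(-48294 + 21271) = 3 + ((0 - 102) - 44698)*(-27023) = 3 + (-102 - 44698)*(-27023) = 3 - 44800*(-27023) = 3 + 1210630400 = 1210630403)
-m = -1*1210630403 = -1210630403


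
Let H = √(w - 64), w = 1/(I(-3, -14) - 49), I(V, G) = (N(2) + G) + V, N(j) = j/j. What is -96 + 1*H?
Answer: -96 + I*√270465/65 ≈ -96.0 + 8.001*I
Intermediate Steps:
N(j) = 1
I(V, G) = 1 + G + V (I(V, G) = (1 + G) + V = 1 + G + V)
w = -1/65 (w = 1/((1 - 14 - 3) - 49) = 1/(-16 - 49) = 1/(-65) = -1/65 ≈ -0.015385)
H = I*√270465/65 (H = √(-1/65 - 64) = √(-4161/65) = I*√270465/65 ≈ 8.001*I)
-96 + 1*H = -96 + 1*(I*√270465/65) = -96 + I*√270465/65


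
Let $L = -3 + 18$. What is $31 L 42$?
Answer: $19530$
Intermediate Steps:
$L = 15$
$31 L 42 = 31 \cdot 15 \cdot 42 = 465 \cdot 42 = 19530$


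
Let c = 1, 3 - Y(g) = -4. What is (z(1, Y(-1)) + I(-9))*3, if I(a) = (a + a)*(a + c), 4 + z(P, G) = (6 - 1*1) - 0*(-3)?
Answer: 435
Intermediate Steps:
Y(g) = 7 (Y(g) = 3 - 1*(-4) = 3 + 4 = 7)
z(P, G) = 1 (z(P, G) = -4 + ((6 - 1*1) - 0*(-3)) = -4 + ((6 - 1) - 1*0) = -4 + (5 + 0) = -4 + 5 = 1)
I(a) = 2*a*(1 + a) (I(a) = (a + a)*(a + 1) = (2*a)*(1 + a) = 2*a*(1 + a))
(z(1, Y(-1)) + I(-9))*3 = (1 + 2*(-9)*(1 - 9))*3 = (1 + 2*(-9)*(-8))*3 = (1 + 144)*3 = 145*3 = 435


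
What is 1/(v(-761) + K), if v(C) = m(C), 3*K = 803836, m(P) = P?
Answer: 3/801553 ≈ 3.7427e-6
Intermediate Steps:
K = 803836/3 (K = (⅓)*803836 = 803836/3 ≈ 2.6795e+5)
v(C) = C
1/(v(-761) + K) = 1/(-761 + 803836/3) = 1/(801553/3) = 3/801553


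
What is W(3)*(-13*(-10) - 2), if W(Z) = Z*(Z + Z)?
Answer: 2304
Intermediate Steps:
W(Z) = 2*Z² (W(Z) = Z*(2*Z) = 2*Z²)
W(3)*(-13*(-10) - 2) = (2*3²)*(-13*(-10) - 2) = (2*9)*(130 - 2) = 18*128 = 2304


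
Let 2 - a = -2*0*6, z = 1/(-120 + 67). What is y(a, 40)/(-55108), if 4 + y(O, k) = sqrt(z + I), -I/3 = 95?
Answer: 1/13777 - I*sqrt(800618)/2920724 ≈ 7.2585e-5 - 0.00030635*I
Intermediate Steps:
I = -285 (I = -3*95 = -285)
z = -1/53 (z = 1/(-53) = -1/53 ≈ -0.018868)
a = 2 (a = 2 - (-2*0)*6 = 2 - 0*6 = 2 - 1*0 = 2 + 0 = 2)
y(O, k) = -4 + I*sqrt(800618)/53 (y(O, k) = -4 + sqrt(-1/53 - 285) = -4 + sqrt(-15106/53) = -4 + I*sqrt(800618)/53)
y(a, 40)/(-55108) = (-4 + I*sqrt(800618)/53)/(-55108) = (-4 + I*sqrt(800618)/53)*(-1/55108) = 1/13777 - I*sqrt(800618)/2920724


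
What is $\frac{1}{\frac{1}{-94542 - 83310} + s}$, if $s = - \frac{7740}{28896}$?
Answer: $- \frac{2489928}{666959} \approx -3.7333$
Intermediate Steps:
$s = - \frac{15}{56}$ ($s = \left(-7740\right) \frac{1}{28896} = - \frac{15}{56} \approx -0.26786$)
$\frac{1}{\frac{1}{-94542 - 83310} + s} = \frac{1}{\frac{1}{-94542 - 83310} - \frac{15}{56}} = \frac{1}{\frac{1}{-177852} - \frac{15}{56}} = \frac{1}{- \frac{1}{177852} - \frac{15}{56}} = \frac{1}{- \frac{666959}{2489928}} = - \frac{2489928}{666959}$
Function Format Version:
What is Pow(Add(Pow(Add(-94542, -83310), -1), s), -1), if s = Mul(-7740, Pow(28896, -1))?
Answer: Rational(-2489928, 666959) ≈ -3.7333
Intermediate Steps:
s = Rational(-15, 56) (s = Mul(-7740, Rational(1, 28896)) = Rational(-15, 56) ≈ -0.26786)
Pow(Add(Pow(Add(-94542, -83310), -1), s), -1) = Pow(Add(Pow(Add(-94542, -83310), -1), Rational(-15, 56)), -1) = Pow(Add(Pow(-177852, -1), Rational(-15, 56)), -1) = Pow(Add(Rational(-1, 177852), Rational(-15, 56)), -1) = Pow(Rational(-666959, 2489928), -1) = Rational(-2489928, 666959)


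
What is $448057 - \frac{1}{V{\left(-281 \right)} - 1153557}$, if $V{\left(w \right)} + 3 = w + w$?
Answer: $\frac{517112440955}{1154122} \approx 4.4806 \cdot 10^{5}$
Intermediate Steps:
$V{\left(w \right)} = -3 + 2 w$ ($V{\left(w \right)} = -3 + \left(w + w\right) = -3 + 2 w$)
$448057 - \frac{1}{V{\left(-281 \right)} - 1153557} = 448057 - \frac{1}{\left(-3 + 2 \left(-281\right)\right) - 1153557} = 448057 - \frac{1}{\left(-3 - 562\right) - 1153557} = 448057 - \frac{1}{-565 - 1153557} = 448057 - \frac{1}{-1154122} = 448057 - - \frac{1}{1154122} = 448057 + \frac{1}{1154122} = \frac{517112440955}{1154122}$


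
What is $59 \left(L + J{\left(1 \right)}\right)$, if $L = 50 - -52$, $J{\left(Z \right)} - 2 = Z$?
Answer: $6195$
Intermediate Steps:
$J{\left(Z \right)} = 2 + Z$
$L = 102$ ($L = 50 + 52 = 102$)
$59 \left(L + J{\left(1 \right)}\right) = 59 \left(102 + \left(2 + 1\right)\right) = 59 \left(102 + 3\right) = 59 \cdot 105 = 6195$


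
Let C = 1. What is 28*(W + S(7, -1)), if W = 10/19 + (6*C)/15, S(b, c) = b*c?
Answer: -16156/95 ≈ -170.06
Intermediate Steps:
W = 88/95 (W = 10/19 + (6*1)/15 = 10*(1/19) + 6*(1/15) = 10/19 + ⅖ = 88/95 ≈ 0.92632)
28*(W + S(7, -1)) = 28*(88/95 + 7*(-1)) = 28*(88/95 - 7) = 28*(-577/95) = -16156/95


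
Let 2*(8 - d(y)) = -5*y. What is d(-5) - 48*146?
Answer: -14025/2 ≈ -7012.5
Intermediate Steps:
d(y) = 8 + 5*y/2 (d(y) = 8 - (-5)*y/2 = 8 + 5*y/2)
d(-5) - 48*146 = (8 + (5/2)*(-5)) - 48*146 = (8 - 25/2) - 7008 = -9/2 - 7008 = -14025/2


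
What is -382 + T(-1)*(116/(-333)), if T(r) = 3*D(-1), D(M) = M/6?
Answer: -127148/333 ≈ -381.83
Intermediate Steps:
D(M) = M/6 (D(M) = M*(1/6) = M/6)
T(r) = -1/2 (T(r) = 3*((1/6)*(-1)) = 3*(-1/6) = -1/2)
-382 + T(-1)*(116/(-333)) = -382 - 58/(-333) = -382 - 58*(-1)/333 = -382 - 1/2*(-116/333) = -382 + 58/333 = -127148/333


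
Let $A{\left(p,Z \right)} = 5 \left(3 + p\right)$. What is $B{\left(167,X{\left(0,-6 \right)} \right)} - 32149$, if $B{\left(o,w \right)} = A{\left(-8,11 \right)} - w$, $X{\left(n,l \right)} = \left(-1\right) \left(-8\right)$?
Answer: $-32182$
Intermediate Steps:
$A{\left(p,Z \right)} = 15 + 5 p$
$X{\left(n,l \right)} = 8$
$B{\left(o,w \right)} = -25 - w$ ($B{\left(o,w \right)} = \left(15 + 5 \left(-8\right)\right) - w = \left(15 - 40\right) - w = -25 - w$)
$B{\left(167,X{\left(0,-6 \right)} \right)} - 32149 = \left(-25 - 8\right) - 32149 = -33 - 32149 = -32182$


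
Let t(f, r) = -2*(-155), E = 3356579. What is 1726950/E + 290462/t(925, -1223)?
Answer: 487747001999/520269745 ≈ 937.49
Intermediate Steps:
t(f, r) = 310
1726950/E + 290462/t(925, -1223) = 1726950/3356579 + 290462/310 = 1726950*(1/3356579) + 290462*(1/310) = 1726950/3356579 + 145231/155 = 487747001999/520269745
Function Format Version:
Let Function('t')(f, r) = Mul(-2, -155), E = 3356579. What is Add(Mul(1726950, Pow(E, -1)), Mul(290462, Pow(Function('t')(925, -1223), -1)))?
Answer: Rational(487747001999, 520269745) ≈ 937.49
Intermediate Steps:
Function('t')(f, r) = 310
Add(Mul(1726950, Pow(E, -1)), Mul(290462, Pow(Function('t')(925, -1223), -1))) = Add(Mul(1726950, Pow(3356579, -1)), Mul(290462, Pow(310, -1))) = Add(Mul(1726950, Rational(1, 3356579)), Mul(290462, Rational(1, 310))) = Add(Rational(1726950, 3356579), Rational(145231, 155)) = Rational(487747001999, 520269745)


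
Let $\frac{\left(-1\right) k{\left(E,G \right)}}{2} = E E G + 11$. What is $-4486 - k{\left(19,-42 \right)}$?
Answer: $-34788$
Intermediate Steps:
$k{\left(E,G \right)} = -22 - 2 G E^{2}$ ($k{\left(E,G \right)} = - 2 \left(E E G + 11\right) = - 2 \left(E^{2} G + 11\right) = - 2 \left(G E^{2} + 11\right) = - 2 \left(11 + G E^{2}\right) = -22 - 2 G E^{2}$)
$-4486 - k{\left(19,-42 \right)} = -4486 - \left(-22 - - 84 \cdot 19^{2}\right) = -4486 - \left(-22 - \left(-84\right) 361\right) = -4486 - \left(-22 + 30324\right) = -4486 - 30302 = -34788$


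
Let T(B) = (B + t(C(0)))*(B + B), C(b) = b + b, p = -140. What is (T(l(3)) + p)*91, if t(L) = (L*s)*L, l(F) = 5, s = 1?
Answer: -8190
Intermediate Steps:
C(b) = 2*b
t(L) = L² (t(L) = (L*1)*L = L*L = L²)
T(B) = 2*B² (T(B) = (B + (2*0)²)*(B + B) = (B + 0²)*(2*B) = (B + 0)*(2*B) = B*(2*B) = 2*B²)
(T(l(3)) + p)*91 = (2*5² - 140)*91 = (2*25 - 140)*91 = (50 - 140)*91 = -90*91 = -8190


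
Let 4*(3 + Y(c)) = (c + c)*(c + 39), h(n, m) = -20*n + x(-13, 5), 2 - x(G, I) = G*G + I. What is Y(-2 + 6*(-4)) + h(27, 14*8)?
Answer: -884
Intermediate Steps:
x(G, I) = 2 - I - G² (x(G, I) = 2 - (G*G + I) = 2 - (G² + I) = 2 - (I + G²) = 2 + (-I - G²) = 2 - I - G²)
h(n, m) = -172 - 20*n (h(n, m) = -20*n + (2 - 1*5 - 1*(-13)²) = -20*n + (2 - 5 - 1*169) = -20*n + (2 - 5 - 169) = -20*n - 172 = -172 - 20*n)
Y(c) = -3 + c*(39 + c)/2 (Y(c) = -3 + ((c + c)*(c + 39))/4 = -3 + ((2*c)*(39 + c))/4 = -3 + (2*c*(39 + c))/4 = -3 + c*(39 + c)/2)
Y(-2 + 6*(-4)) + h(27, 14*8) = (-3 + (-2 + 6*(-4))²/2 + 39*(-2 + 6*(-4))/2) + (-172 - 20*27) = (-3 + (-2 - 24)²/2 + 39*(-2 - 24)/2) + (-172 - 540) = (-3 + (½)*(-26)² + (39/2)*(-26)) - 712 = (-3 + (½)*676 - 507) - 712 = (-3 + 338 - 507) - 712 = -172 - 712 = -884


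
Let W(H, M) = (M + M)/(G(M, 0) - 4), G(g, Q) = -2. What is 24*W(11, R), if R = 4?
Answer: -32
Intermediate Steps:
W(H, M) = -M/3 (W(H, M) = (M + M)/(-2 - 4) = (2*M)/(-6) = (2*M)*(-⅙) = -M/3)
24*W(11, R) = 24*(-⅓*4) = 24*(-4/3) = -32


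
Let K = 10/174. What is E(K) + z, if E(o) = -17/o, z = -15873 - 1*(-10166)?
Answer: -30014/5 ≈ -6002.8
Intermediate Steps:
z = -5707 (z = -15873 + 10166 = -5707)
K = 5/87 (K = 10*(1/174) = 5/87 ≈ 0.057471)
E(K) + z = -17/5/87 - 5707 = -17*87/5 - 5707 = -1479/5 - 5707 = -30014/5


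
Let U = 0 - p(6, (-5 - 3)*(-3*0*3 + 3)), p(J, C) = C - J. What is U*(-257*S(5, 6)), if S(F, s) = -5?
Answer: 38550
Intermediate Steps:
U = 30 (U = 0 - ((-5 - 3)*(-3*0*3 + 3) - 1*6) = 0 - (-8*(0*3 + 3) - 6) = 0 - (-8*(0 + 3) - 6) = 0 - (-8*3 - 6) = 0 - (-24 - 6) = 0 - 1*(-30) = 0 + 30 = 30)
U*(-257*S(5, 6)) = 30*(-257*(-5)) = 30*1285 = 38550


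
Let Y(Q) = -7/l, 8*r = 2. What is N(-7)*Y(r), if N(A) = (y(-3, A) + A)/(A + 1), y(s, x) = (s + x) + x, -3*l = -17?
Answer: -84/17 ≈ -4.9412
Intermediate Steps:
l = 17/3 (l = -⅓*(-17) = 17/3 ≈ 5.6667)
r = ¼ (r = (⅛)*2 = ¼ ≈ 0.25000)
y(s, x) = s + 2*x
Y(Q) = -21/17 (Y(Q) = -7/17/3 = -7*3/17 = -21/17)
N(A) = (-3 + 3*A)/(1 + A) (N(A) = ((-3 + 2*A) + A)/(A + 1) = (-3 + 3*A)/(1 + A))
N(-7)*Y(r) = (3*(-1 - 7)/(1 - 7))*(-21/17) = (3*(-8)/(-6))*(-21/17) = (3*(-⅙)*(-8))*(-21/17) = 4*(-21/17) = -84/17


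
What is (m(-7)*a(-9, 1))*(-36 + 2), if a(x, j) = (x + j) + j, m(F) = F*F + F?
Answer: 9996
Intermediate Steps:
m(F) = F + F² (m(F) = F² + F = F + F²)
a(x, j) = x + 2*j (a(x, j) = (j + x) + j = x + 2*j)
(m(-7)*a(-9, 1))*(-36 + 2) = ((-7*(1 - 7))*(-9 + 2*1))*(-36 + 2) = ((-7*(-6))*(-9 + 2))*(-34) = (42*(-7))*(-34) = -294*(-34) = 9996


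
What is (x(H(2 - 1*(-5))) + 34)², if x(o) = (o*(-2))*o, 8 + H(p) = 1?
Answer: 4096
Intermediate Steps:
H(p) = -7 (H(p) = -8 + 1 = -7)
x(o) = -2*o² (x(o) = (-2*o)*o = -2*o²)
(x(H(2 - 1*(-5))) + 34)² = (-2*(-7)² + 34)² = (-2*49 + 34)² = (-98 + 34)² = (-64)² = 4096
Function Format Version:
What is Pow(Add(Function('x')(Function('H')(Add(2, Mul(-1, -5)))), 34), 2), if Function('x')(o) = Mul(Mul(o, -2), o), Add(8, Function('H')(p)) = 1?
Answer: 4096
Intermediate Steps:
Function('H')(p) = -7 (Function('H')(p) = Add(-8, 1) = -7)
Function('x')(o) = Mul(-2, Pow(o, 2)) (Function('x')(o) = Mul(Mul(-2, o), o) = Mul(-2, Pow(o, 2)))
Pow(Add(Function('x')(Function('H')(Add(2, Mul(-1, -5)))), 34), 2) = Pow(Add(Mul(-2, Pow(-7, 2)), 34), 2) = Pow(Add(Mul(-2, 49), 34), 2) = Pow(Add(-98, 34), 2) = Pow(-64, 2) = 4096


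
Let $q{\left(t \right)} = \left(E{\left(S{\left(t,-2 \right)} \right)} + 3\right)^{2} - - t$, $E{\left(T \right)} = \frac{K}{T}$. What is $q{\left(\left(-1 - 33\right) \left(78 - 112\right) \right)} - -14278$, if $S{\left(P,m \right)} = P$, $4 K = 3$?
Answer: $\frac{330192672809}{21381376} \approx 15443.0$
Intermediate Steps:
$K = \frac{3}{4}$ ($K = \frac{1}{4} \cdot 3 = \frac{3}{4} \approx 0.75$)
$E{\left(T \right)} = \frac{3}{4 T}$
$q{\left(t \right)} = t + \left(3 + \frac{3}{4 t}\right)^{2}$ ($q{\left(t \right)} = \left(\frac{3}{4 t} + 3\right)^{2} - - t = \left(3 + \frac{3}{4 t}\right)^{2} + t = t + \left(3 + \frac{3}{4 t}\right)^{2}$)
$q{\left(\left(-1 - 33\right) \left(78 - 112\right) \right)} - -14278 = \left(\left(-1 - 33\right) \left(78 - 112\right) + \frac{9 \left(1 + 4 \left(-1 - 33\right) \left(78 - 112\right)\right)^{2}}{16 \left(-1 - 33\right)^{2} \left(78 - 112\right)^{2}}\right) - -14278 = \left(\left(-34\right) \left(-34\right) + \frac{9 \left(1 + 4 \left(\left(-34\right) \left(-34\right)\right)\right)^{2}}{16 \cdot 1336336}\right) + 14278 = \left(1156 + \frac{9 \left(1 + 4 \cdot 1156\right)^{2}}{16 \cdot 1336336}\right) + 14278 = \left(1156 + \frac{9}{16} \cdot \frac{1}{1336336} \left(1 + 4624\right)^{2}\right) + 14278 = \left(1156 + \frac{9}{16} \cdot \frac{1}{1336336} \cdot 4625^{2}\right) + 14278 = \left(1156 + \frac{9}{16} \cdot \frac{1}{1336336} \cdot 21390625\right) + 14278 = \left(1156 + \frac{192515625}{21381376}\right) + 14278 = \frac{24909386281}{21381376} + 14278 = \frac{330192672809}{21381376}$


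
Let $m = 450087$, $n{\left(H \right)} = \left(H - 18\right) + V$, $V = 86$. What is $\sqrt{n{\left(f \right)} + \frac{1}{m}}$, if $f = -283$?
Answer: $\frac{8 i \sqrt{680536494957}}{450087} \approx 14.663 i$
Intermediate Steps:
$n{\left(H \right)} = 68 + H$ ($n{\left(H \right)} = \left(H - 18\right) + 86 = \left(-18 + H\right) + 86 = 68 + H$)
$\sqrt{n{\left(f \right)} + \frac{1}{m}} = \sqrt{\left(68 - 283\right) + \frac{1}{450087}} = \sqrt{-215 + \frac{1}{450087}} = \sqrt{- \frac{96768704}{450087}} = \frac{8 i \sqrt{680536494957}}{450087}$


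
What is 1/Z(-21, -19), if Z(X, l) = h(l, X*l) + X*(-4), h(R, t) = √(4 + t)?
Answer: 84/6653 - √403/6653 ≈ 0.0096085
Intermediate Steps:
Z(X, l) = √(4 + X*l) - 4*X (Z(X, l) = √(4 + X*l) + X*(-4) = √(4 + X*l) - 4*X)
1/Z(-21, -19) = 1/(√(4 - 21*(-19)) - 4*(-21)) = 1/(√(4 + 399) + 84) = 1/(√403 + 84) = 1/(84 + √403)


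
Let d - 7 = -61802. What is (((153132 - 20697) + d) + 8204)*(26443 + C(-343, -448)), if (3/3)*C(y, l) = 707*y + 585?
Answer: -16988753212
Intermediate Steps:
d = -61795 (d = 7 - 61802 = -61795)
C(y, l) = 585 + 707*y (C(y, l) = 707*y + 585 = 585 + 707*y)
(((153132 - 20697) + d) + 8204)*(26443 + C(-343, -448)) = (((153132 - 20697) - 61795) + 8204)*(26443 + (585 + 707*(-343))) = ((132435 - 61795) + 8204)*(26443 + (585 - 242501)) = (70640 + 8204)*(26443 - 241916) = 78844*(-215473) = -16988753212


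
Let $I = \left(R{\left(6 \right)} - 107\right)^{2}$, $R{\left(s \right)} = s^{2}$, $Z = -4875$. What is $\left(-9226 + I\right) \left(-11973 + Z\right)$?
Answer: $70508880$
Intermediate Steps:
$I = 5041$ ($I = \left(6^{2} - 107\right)^{2} = \left(36 - 107\right)^{2} = \left(-71\right)^{2} = 5041$)
$\left(-9226 + I\right) \left(-11973 + Z\right) = \left(-9226 + 5041\right) \left(-11973 - 4875\right) = \left(-4185\right) \left(-16848\right) = 70508880$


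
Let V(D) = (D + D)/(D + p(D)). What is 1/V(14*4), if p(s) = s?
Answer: 1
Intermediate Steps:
V(D) = 1 (V(D) = (D + D)/(D + D) = (2*D)/((2*D)) = (2*D)*(1/(2*D)) = 1)
1/V(14*4) = 1/1 = 1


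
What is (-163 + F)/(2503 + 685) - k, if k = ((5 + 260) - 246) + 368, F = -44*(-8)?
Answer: -1233567/3188 ≈ -386.94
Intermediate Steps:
F = 352
k = 387 (k = (265 - 246) + 368 = 19 + 368 = 387)
(-163 + F)/(2503 + 685) - k = (-163 + 352)/(2503 + 685) - 1*387 = 189/3188 - 387 = -1233567/3188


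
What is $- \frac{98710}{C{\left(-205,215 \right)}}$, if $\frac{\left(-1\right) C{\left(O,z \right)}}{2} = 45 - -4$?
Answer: $\frac{49355}{49} \approx 1007.2$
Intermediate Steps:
$C{\left(O,z \right)} = -98$ ($C{\left(O,z \right)} = - 2 \left(45 - -4\right) = - 2 \left(45 + 4\right) = \left(-2\right) 49 = -98$)
$- \frac{98710}{C{\left(-205,215 \right)}} = - \frac{98710}{-98} = \left(-98710\right) \left(- \frac{1}{98}\right) = \frac{49355}{49}$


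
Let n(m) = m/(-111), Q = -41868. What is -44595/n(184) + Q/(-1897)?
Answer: 9397939077/349048 ≈ 26925.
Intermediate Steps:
n(m) = -m/111 (n(m) = m*(-1/111) = -m/111)
-44595/n(184) + Q/(-1897) = -44595/((-1/111*184)) - 41868/(-1897) = -44595/(-184/111) - 41868*(-1/1897) = -44595*(-111/184) + 41868/1897 = 4950045/184 + 41868/1897 = 9397939077/349048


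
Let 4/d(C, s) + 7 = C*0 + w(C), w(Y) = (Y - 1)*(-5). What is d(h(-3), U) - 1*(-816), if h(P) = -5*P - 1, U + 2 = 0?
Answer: 14687/18 ≈ 815.94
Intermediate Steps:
U = -2 (U = -2 + 0 = -2)
w(Y) = 5 - 5*Y (w(Y) = (-1 + Y)*(-5) = 5 - 5*Y)
h(P) = -1 - 5*P
d(C, s) = 4/(-2 - 5*C) (d(C, s) = 4/(-7 + (C*0 + (5 - 5*C))) = 4/(-7 + (0 + (5 - 5*C))) = 4/(-7 + (5 - 5*C)) = 4/(-2 - 5*C))
d(h(-3), U) - 1*(-816) = -4/(2 + 5*(-1 - 5*(-3))) - 1*(-816) = -4/(2 + 5*(-1 + 15)) + 816 = -4/(2 + 5*14) + 816 = -4/(2 + 70) + 816 = -4/72 + 816 = -4*1/72 + 816 = -1/18 + 816 = 14687/18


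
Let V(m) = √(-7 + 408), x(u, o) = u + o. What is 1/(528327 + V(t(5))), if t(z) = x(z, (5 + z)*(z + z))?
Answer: 528327/279129418528 - √401/279129418528 ≈ 1.8927e-6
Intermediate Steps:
x(u, o) = o + u
t(z) = z + 2*z*(5 + z) (t(z) = (5 + z)*(z + z) + z = (5 + z)*(2*z) + z = 2*z*(5 + z) + z = z + 2*z*(5 + z))
V(m) = √401
1/(528327 + V(t(5))) = 1/(528327 + √401)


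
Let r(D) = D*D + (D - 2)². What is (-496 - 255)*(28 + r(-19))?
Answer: -623330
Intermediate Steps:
r(D) = D² + (-2 + D)²
(-496 - 255)*(28 + r(-19)) = (-496 - 255)*(28 + ((-19)² + (-2 - 19)²)) = -751*(28 + (361 + (-21)²)) = -751*(28 + (361 + 441)) = -751*(28 + 802) = -751*830 = -623330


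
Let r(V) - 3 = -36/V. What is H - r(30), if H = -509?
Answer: -2554/5 ≈ -510.80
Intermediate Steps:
r(V) = 3 - 36/V
H - r(30) = -509 - (3 - 36/30) = -509 - (3 - 36*1/30) = -509 - (3 - 6/5) = -509 - 1*9/5 = -509 - 9/5 = -2554/5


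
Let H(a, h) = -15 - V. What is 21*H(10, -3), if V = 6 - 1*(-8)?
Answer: -609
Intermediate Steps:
V = 14 (V = 6 + 8 = 14)
H(a, h) = -29 (H(a, h) = -15 - 1*14 = -15 - 14 = -29)
21*H(10, -3) = 21*(-29) = -609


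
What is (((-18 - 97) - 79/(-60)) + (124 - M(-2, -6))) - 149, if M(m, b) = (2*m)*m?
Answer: -8801/60 ≈ -146.68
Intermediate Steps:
M(m, b) = 2*m**2
(((-18 - 97) - 79/(-60)) + (124 - M(-2, -6))) - 149 = (((-18 - 97) - 79/(-60)) + (124 - 2*(-2)**2)) - 149 = ((-115 - 79*(-1/60)) + (124 - 2*4)) - 149 = ((-115 + 79/60) + (124 - 1*8)) - 149 = (-6821/60 + (124 - 8)) - 149 = (-6821/60 + 116) - 149 = 139/60 - 149 = -8801/60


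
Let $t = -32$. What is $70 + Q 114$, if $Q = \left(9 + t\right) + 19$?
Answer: $-386$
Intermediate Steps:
$Q = -4$ ($Q = \left(9 - 32\right) + 19 = -23 + 19 = -4$)
$70 + Q 114 = 70 - 456 = -386$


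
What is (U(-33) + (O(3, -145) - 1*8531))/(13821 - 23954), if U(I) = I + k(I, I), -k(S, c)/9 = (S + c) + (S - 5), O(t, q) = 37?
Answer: 7591/10133 ≈ 0.74914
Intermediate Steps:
k(S, c) = 45 - 18*S - 9*c (k(S, c) = -9*((S + c) + (S - 5)) = -9*((S + c) + (-5 + S)) = -9*(-5 + c + 2*S) = 45 - 18*S - 9*c)
U(I) = 45 - 26*I (U(I) = I + (45 - 18*I - 9*I) = I + (45 - 27*I) = 45 - 26*I)
(U(-33) + (O(3, -145) - 1*8531))/(13821 - 23954) = ((45 - 26*(-33)) + (37 - 1*8531))/(13821 - 23954) = ((45 + 858) + (37 - 8531))/(-10133) = (903 - 8494)*(-1/10133) = -7591*(-1/10133) = 7591/10133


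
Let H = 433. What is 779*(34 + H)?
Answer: 363793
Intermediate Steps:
779*(34 + H) = 779*(34 + 433) = 779*467 = 363793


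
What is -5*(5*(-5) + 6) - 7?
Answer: 88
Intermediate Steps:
-5*(5*(-5) + 6) - 7 = -5*(-25 + 6) - 7 = -5*(-19) - 7 = 95 - 7 = 88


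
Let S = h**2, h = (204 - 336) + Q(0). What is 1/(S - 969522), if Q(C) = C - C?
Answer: -1/952098 ≈ -1.0503e-6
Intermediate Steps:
Q(C) = 0
h = -132 (h = (204 - 336) + 0 = -132 + 0 = -132)
S = 17424 (S = (-132)**2 = 17424)
1/(S - 969522) = 1/(17424 - 969522) = 1/(-952098) = -1/952098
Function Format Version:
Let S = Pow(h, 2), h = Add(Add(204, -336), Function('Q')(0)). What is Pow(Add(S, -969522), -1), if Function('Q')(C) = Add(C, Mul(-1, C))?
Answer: Rational(-1, 952098) ≈ -1.0503e-6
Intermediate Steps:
Function('Q')(C) = 0
h = -132 (h = Add(Add(204, -336), 0) = Add(-132, 0) = -132)
S = 17424 (S = Pow(-132, 2) = 17424)
Pow(Add(S, -969522), -1) = Pow(Add(17424, -969522), -1) = Pow(-952098, -1) = Rational(-1, 952098)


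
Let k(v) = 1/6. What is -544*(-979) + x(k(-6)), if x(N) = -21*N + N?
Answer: 1597718/3 ≈ 5.3257e+5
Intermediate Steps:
k(v) = 1/6
x(N) = -20*N
-544*(-979) + x(k(-6)) = -544*(-979) - 20*1/6 = 532576 - 10/3 = 1597718/3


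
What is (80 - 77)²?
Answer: 9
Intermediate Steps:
(80 - 77)² = 3² = 9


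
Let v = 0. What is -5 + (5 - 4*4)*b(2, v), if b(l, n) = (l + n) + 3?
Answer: -60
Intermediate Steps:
b(l, n) = 3 + l + n
-5 + (5 - 4*4)*b(2, v) = -5 + (5 - 4*4)*(3 + 2 + 0) = -5 + (5 - 16)*5 = -5 - 11*5 = -5 - 55 = -60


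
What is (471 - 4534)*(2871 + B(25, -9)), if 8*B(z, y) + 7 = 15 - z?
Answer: -93249913/8 ≈ -1.1656e+7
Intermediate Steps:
B(z, y) = 1 - z/8 (B(z, y) = -7/8 + (15 - z)/8 = -7/8 + (15/8 - z/8) = 1 - z/8)
(471 - 4534)*(2871 + B(25, -9)) = (471 - 4534)*(2871 + (1 - 1/8*25)) = -4063*(2871 + (1 - 25/8)) = -4063*(2871 - 17/8) = -4063*22951/8 = -93249913/8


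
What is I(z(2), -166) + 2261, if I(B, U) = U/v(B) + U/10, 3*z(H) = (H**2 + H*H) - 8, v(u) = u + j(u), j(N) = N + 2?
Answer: 10807/5 ≈ 2161.4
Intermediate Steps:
j(N) = 2 + N
v(u) = 2 + 2*u (v(u) = u + (2 + u) = 2 + 2*u)
z(H) = -8/3 + 2*H**2/3 (z(H) = ((H**2 + H*H) - 8)/3 = ((H**2 + H**2) - 8)/3 = (2*H**2 - 8)/3 = (-8 + 2*H**2)/3 = -8/3 + 2*H**2/3)
I(B, U) = U/10 + U/(2 + 2*B) (I(B, U) = U/(2 + 2*B) + U/10 = U/10 + U/(2 + 2*B))
I(z(2), -166) + 2261 = (1/10)*(-166)*(6 + (-8/3 + (2/3)*2**2))/(1 + (-8/3 + (2/3)*2**2)) + 2261 = (1/10)*(-166)*(6 + (-8/3 + (2/3)*4))/(1 + (-8/3 + (2/3)*4)) + 2261 = (1/10)*(-166)*(6 + (-8/3 + 8/3))/(1 + (-8/3 + 8/3)) + 2261 = (1/10)*(-166)*(6 + 0)/(1 + 0) + 2261 = (1/10)*(-166)*6/1 + 2261 = (1/10)*(-166)*1*6 + 2261 = -498/5 + 2261 = 10807/5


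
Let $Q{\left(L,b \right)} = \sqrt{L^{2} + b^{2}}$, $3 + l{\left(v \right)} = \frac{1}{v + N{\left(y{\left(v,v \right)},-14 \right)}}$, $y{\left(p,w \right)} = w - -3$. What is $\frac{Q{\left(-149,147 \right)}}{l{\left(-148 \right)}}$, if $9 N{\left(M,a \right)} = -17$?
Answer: $- \frac{1349 \sqrt{43810}}{4056} \approx -69.615$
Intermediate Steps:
$y{\left(p,w \right)} = 3 + w$ ($y{\left(p,w \right)} = w + 3 = 3 + w$)
$N{\left(M,a \right)} = - \frac{17}{9}$ ($N{\left(M,a \right)} = \frac{1}{9} \left(-17\right) = - \frac{17}{9}$)
$l{\left(v \right)} = -3 + \frac{1}{- \frac{17}{9} + v}$ ($l{\left(v \right)} = -3 + \frac{1}{v - \frac{17}{9}} = -3 + \frac{1}{- \frac{17}{9} + v}$)
$\frac{Q{\left(-149,147 \right)}}{l{\left(-148 \right)}} = \frac{\sqrt{\left(-149\right)^{2} + 147^{2}}}{3 \frac{1}{-17 + 9 \left(-148\right)} \left(20 - -1332\right)} = \frac{\sqrt{22201 + 21609}}{3 \frac{1}{-17 - 1332} \left(20 + 1332\right)} = \frac{\sqrt{43810}}{3 \frac{1}{-1349} \cdot 1352} = \frac{\sqrt{43810}}{3 \left(- \frac{1}{1349}\right) 1352} = \frac{\sqrt{43810}}{- \frac{4056}{1349}} = \sqrt{43810} \left(- \frac{1349}{4056}\right) = - \frac{1349 \sqrt{43810}}{4056}$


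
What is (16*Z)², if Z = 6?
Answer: 9216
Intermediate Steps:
(16*Z)² = (16*6)² = 96² = 9216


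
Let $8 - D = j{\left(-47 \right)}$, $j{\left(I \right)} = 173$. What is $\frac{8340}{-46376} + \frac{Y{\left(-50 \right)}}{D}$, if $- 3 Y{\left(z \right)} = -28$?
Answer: $- \frac{123337}{521730} \approx -0.2364$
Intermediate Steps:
$D = -165$ ($D = 8 - 173 = -165$)
$Y{\left(z \right)} = \frac{28}{3}$ ($Y{\left(z \right)} = \left(- \frac{1}{3}\right) \left(-28\right) = \frac{28}{3}$)
$\frac{8340}{-46376} + \frac{Y{\left(-50 \right)}}{D} = \frac{8340}{-46376} + \frac{28}{3 \left(-165\right)} = 8340 \left(- \frac{1}{46376}\right) + \frac{28}{3} \left(- \frac{1}{165}\right) = - \frac{2085}{11594} - \frac{28}{495} = - \frac{123337}{521730}$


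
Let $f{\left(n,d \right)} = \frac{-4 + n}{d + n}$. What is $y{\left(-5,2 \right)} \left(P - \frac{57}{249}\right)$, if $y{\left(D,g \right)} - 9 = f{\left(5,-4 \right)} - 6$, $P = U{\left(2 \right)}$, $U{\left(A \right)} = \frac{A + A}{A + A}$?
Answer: $\frac{256}{83} \approx 3.0843$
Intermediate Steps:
$f{\left(n,d \right)} = \frac{-4 + n}{d + n}$
$U{\left(A \right)} = 1$ ($U{\left(A \right)} = \frac{2 A}{2 A} = 2 A \frac{1}{2 A} = 1$)
$P = 1$
$y{\left(D,g \right)} = 4$ ($y{\left(D,g \right)} = 9 - \left(6 - \frac{-4 + 5}{-4 + 5}\right) = 9 - \left(6 - 1^{-1} \cdot 1\right) = 9 + \left(1 \cdot 1 - 6\right) = 9 + \left(1 - 6\right) = 9 - 5 = 4$)
$y{\left(-5,2 \right)} \left(P - \frac{57}{249}\right) = 4 \left(1 - \frac{57}{249}\right) = 4 \left(1 - \frac{19}{83}\right) = 4 \cdot \frac{64}{83} = \frac{256}{83}$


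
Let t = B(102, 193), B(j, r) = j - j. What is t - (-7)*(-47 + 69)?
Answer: 154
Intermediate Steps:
B(j, r) = 0
t = 0
t - (-7)*(-47 + 69) = 0 - (-7)*(-47 + 69) = 0 - (-7)*22 = 0 - 1*(-154) = 0 + 154 = 154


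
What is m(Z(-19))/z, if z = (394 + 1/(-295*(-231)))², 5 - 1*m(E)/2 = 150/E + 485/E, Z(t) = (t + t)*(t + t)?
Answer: 30579034649625/520472353198626242 ≈ 5.8752e-5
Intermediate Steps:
Z(t) = 4*t² (Z(t) = (2*t)*(2*t) = 4*t²)
m(E) = 10 - 1270/E (m(E) = 10 - 2*(150/E + 485/E) = 10 - 1270/E)
z = 720875835455161/4643741025 (z = (394 - 1/295*(-1/231))² = (394 + 1/68145)² = (26849131/68145)² = 720875835455161/4643741025 ≈ 1.5524e+5)
m(Z(-19))/z = (10 - 1270/(4*(-19)²))/(720875835455161/4643741025) = (10 - 1270/(4*361))*(4643741025/720875835455161) = (10 - 1270/1444)*(4643741025/720875835455161) = (10 - 1270*1/1444)*(4643741025/720875835455161) = (10 - 635/722)*(4643741025/720875835455161) = (6585/722)*(4643741025/720875835455161) = 30579034649625/520472353198626242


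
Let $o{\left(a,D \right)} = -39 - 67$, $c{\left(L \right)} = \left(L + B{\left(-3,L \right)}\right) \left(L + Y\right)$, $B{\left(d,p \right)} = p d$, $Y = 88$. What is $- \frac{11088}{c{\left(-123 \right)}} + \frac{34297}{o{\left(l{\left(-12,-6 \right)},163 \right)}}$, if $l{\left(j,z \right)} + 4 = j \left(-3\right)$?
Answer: $- \frac{7002901}{21730} \approx -322.27$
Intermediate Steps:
$B{\left(d,p \right)} = d p$
$l{\left(j,z \right)} = -4 - 3 j$ ($l{\left(j,z \right)} = -4 + j \left(-3\right) = -4 - 3 j$)
$c{\left(L \right)} = - 2 L \left(88 + L\right)$ ($c{\left(L \right)} = \left(L - 3 L\right) \left(L + 88\right) = - 2 L \left(88 + L\right)$)
$o{\left(a,D \right)} = -106$
$- \frac{11088}{c{\left(-123 \right)}} + \frac{34297}{o{\left(l{\left(-12,-6 \right)},163 \right)}} = - \frac{11088}{2 \left(-123\right) \left(-88 - -123\right)} + \frac{34297}{-106} = - \frac{11088}{2 \left(-123\right) \left(-88 + 123\right)} + 34297 \left(- \frac{1}{106}\right) = - \frac{11088}{2 \left(-123\right) 35} - \frac{34297}{106} = - \frac{11088}{-8610} - \frac{34297}{106} = \left(-11088\right) \left(- \frac{1}{8610}\right) - \frac{34297}{106} = \frac{264}{205} - \frac{34297}{106} = - \frac{7002901}{21730}$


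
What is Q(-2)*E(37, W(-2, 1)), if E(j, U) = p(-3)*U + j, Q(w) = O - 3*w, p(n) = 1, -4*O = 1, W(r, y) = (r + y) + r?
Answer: 391/2 ≈ 195.50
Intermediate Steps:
W(r, y) = y + 2*r
O = -1/4 (O = -1/4*1 = -1/4 ≈ -0.25000)
Q(w) = -1/4 - 3*w
E(j, U) = U + j (E(j, U) = 1*U + j = U + j)
Q(-2)*E(37, W(-2, 1)) = (-1/4 - 3*(-2))*((1 + 2*(-2)) + 37) = (-1/4 + 6)*((1 - 4) + 37) = 23*(-3 + 37)/4 = (23/4)*34 = 391/2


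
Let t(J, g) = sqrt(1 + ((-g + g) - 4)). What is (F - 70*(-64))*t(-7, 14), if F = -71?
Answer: 4409*I*sqrt(3) ≈ 7636.6*I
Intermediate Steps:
t(J, g) = I*sqrt(3) (t(J, g) = sqrt(1 + (0 - 4)) = sqrt(1 - 4) = sqrt(-3) = I*sqrt(3))
(F - 70*(-64))*t(-7, 14) = (-71 - 70*(-64))*(I*sqrt(3)) = (-71 + 4480)*(I*sqrt(3)) = 4409*(I*sqrt(3)) = 4409*I*sqrt(3)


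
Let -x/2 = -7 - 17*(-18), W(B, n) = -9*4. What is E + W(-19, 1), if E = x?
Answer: -634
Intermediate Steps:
W(B, n) = -36
x = -598 (x = -2*(-7 - 17*(-18)) = -2*(-7 + 306) = -2*299 = -598)
E = -598
E + W(-19, 1) = -598 - 36 = -634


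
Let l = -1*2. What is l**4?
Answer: 16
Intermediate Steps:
l = -2
l**4 = (-2)**4 = 16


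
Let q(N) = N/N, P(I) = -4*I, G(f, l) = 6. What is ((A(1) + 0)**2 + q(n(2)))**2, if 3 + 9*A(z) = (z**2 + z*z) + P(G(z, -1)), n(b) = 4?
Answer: 498436/6561 ≈ 75.969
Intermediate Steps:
A(z) = -3 + 2*z**2/9 (A(z) = -1/3 + ((z**2 + z*z) - 4*6)/9 = -1/3 + ((z**2 + z**2) - 24)/9 = -1/3 + (2*z**2 - 24)/9 = -1/3 + (-24 + 2*z**2)/9 = -1/3 + (-8/3 + 2*z**2/9) = -3 + 2*z**2/9)
q(N) = 1
((A(1) + 0)**2 + q(n(2)))**2 = (((-3 + (2/9)*1**2) + 0)**2 + 1)**2 = (((-3 + (2/9)*1) + 0)**2 + 1)**2 = (((-3 + 2/9) + 0)**2 + 1)**2 = ((-25/9 + 0)**2 + 1)**2 = ((-25/9)**2 + 1)**2 = (625/81 + 1)**2 = (706/81)**2 = 498436/6561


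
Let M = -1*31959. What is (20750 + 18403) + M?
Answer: 7194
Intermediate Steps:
M = -31959
(20750 + 18403) + M = (20750 + 18403) - 31959 = 39153 - 31959 = 7194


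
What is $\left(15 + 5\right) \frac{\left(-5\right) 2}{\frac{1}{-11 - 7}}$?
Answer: $3600$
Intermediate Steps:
$\left(15 + 5\right) \frac{\left(-5\right) 2}{\frac{1}{-11 - 7}} = 20 \left(- \frac{10}{\frac{1}{-18}}\right) = 20 \left(- \frac{10}{- \frac{1}{18}}\right) = 20 \left(\left(-10\right) \left(-18\right)\right) = 20 \cdot 180 = 3600$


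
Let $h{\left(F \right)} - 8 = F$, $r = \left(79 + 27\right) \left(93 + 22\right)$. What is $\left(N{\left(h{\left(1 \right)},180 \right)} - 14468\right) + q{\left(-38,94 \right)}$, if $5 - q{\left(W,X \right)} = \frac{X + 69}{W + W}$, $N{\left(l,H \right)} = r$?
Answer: $- \frac{172585}{76} \approx -2270.9$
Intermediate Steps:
$r = 12190$ ($r = 106 \cdot 115 = 12190$)
$h{\left(F \right)} = 8 + F$
$N{\left(l,H \right)} = 12190$
$q{\left(W,X \right)} = 5 - \frac{69 + X}{2 W}$ ($q{\left(W,X \right)} = 5 - \frac{X + 69}{W + W} = 5 - \frac{69 + X}{2 W}$)
$\left(N{\left(h{\left(1 \right)},180 \right)} - 14468\right) + q{\left(-38,94 \right)} = \left(12190 - 14468\right) + \frac{-69 - 94 + 10 \left(-38\right)}{2 \left(-38\right)} = -2278 + \frac{1}{2} \left(- \frac{1}{38}\right) \left(-69 - 94 - 380\right) = -2278 + \frac{1}{2} \left(- \frac{1}{38}\right) \left(-543\right) = -2278 + \frac{543}{76} = - \frac{172585}{76}$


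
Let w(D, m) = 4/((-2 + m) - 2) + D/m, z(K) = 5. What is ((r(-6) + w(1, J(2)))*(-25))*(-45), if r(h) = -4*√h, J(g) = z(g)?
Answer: 4725 - 4500*I*√6 ≈ 4725.0 - 11023.0*I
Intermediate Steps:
J(g) = 5
w(D, m) = 4/(-4 + m) + D/m
((r(-6) + w(1, J(2)))*(-25))*(-45) = ((-4*I*√6 + (-4*1 + 4*5 + 1*5)/(5*(-4 + 5)))*(-25))*(-45) = ((-4*I*√6 + (⅕)*(-4 + 20 + 5)/1)*(-25))*(-45) = ((-4*I*√6 + (⅕)*1*21)*(-25))*(-45) = ((-4*I*√6 + 21/5)*(-25))*(-45) = ((21/5 - 4*I*√6)*(-25))*(-45) = (-105 + 100*I*√6)*(-45) = 4725 - 4500*I*√6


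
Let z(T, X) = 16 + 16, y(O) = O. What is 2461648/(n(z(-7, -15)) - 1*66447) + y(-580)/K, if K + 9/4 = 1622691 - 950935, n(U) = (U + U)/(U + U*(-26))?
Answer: -4724742327104/127531643333 ≈ -37.048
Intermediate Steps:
z(T, X) = 32
n(U) = -2/25 (n(U) = (2*U)/(U - 26*U) = (2*U)/((-25*U)) = (2*U)*(-1/(25*U)) = -2/25)
K = 2687015/4 (K = -9/4 + (1622691 - 950935) = -9/4 + 671756 = 2687015/4 ≈ 6.7175e+5)
2461648/(n(z(-7, -15)) - 1*66447) + y(-580)/K = 2461648/(-2/25 - 1*66447) - 580/2687015/4 = 2461648/(-2/25 - 66447) - 580*4/2687015 = 2461648/(-1661177/25) - 464/537403 = 2461648*(-25/1661177) - 464/537403 = -8791600/237311 - 464/537403 = -4724742327104/127531643333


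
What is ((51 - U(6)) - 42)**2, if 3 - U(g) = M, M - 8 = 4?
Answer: 324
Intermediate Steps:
M = 12 (M = 8 + 4 = 12)
U(g) = -9 (U(g) = 3 - 1*12 = 3 - 12 = -9)
((51 - U(6)) - 42)**2 = ((51 - 1*(-9)) - 42)**2 = ((51 + 9) - 42)**2 = (60 - 42)**2 = 18**2 = 324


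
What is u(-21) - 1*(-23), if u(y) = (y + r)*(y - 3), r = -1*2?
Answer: 575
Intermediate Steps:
r = -2
u(y) = (-3 + y)*(-2 + y) (u(y) = (y - 2)*(y - 3) = (-2 + y)*(-3 + y) = (-3 + y)*(-2 + y))
u(-21) - 1*(-23) = (6 + (-21)² - 5*(-21)) - 1*(-23) = (6 + 441 + 105) + 23 = 552 + 23 = 575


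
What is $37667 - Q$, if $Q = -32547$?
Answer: $70214$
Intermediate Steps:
$37667 - Q = 37667 - -32547 = 37667 + 32547 = 70214$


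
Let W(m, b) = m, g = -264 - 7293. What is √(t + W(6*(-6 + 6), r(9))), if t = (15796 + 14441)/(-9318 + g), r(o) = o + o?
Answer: I*√10079/75 ≈ 1.3386*I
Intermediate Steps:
g = -7557
r(o) = 2*o
t = -10079/5625 (t = (15796 + 14441)/(-9318 - 7557) = 30237/(-16875) = 30237*(-1/16875) = -10079/5625 ≈ -1.7918)
√(t + W(6*(-6 + 6), r(9))) = √(-10079/5625 + 6*(-6 + 6)) = √(-10079/5625 + 6*0) = √(-10079/5625 + 0) = √(-10079/5625) = I*√10079/75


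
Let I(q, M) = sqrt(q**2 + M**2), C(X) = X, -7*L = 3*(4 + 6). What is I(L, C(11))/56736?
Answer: sqrt(6829)/397152 ≈ 0.00020808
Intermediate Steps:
L = -30/7 (L = -3*(4 + 6)/7 = -3*10/7 = -1/7*30 = -30/7 ≈ -4.2857)
I(q, M) = sqrt(M**2 + q**2)
I(L, C(11))/56736 = sqrt(11**2 + (-30/7)**2)/56736 = sqrt(121 + 900/49)*(1/56736) = sqrt(6829/49)*(1/56736) = (sqrt(6829)/7)*(1/56736) = sqrt(6829)/397152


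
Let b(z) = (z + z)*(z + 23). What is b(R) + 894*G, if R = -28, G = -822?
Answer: -734588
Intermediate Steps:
b(z) = 2*z*(23 + z) (b(z) = (2*z)*(23 + z) = 2*z*(23 + z))
b(R) + 894*G = 2*(-28)*(23 - 28) + 894*(-822) = 2*(-28)*(-5) - 734868 = 280 - 734868 = -734588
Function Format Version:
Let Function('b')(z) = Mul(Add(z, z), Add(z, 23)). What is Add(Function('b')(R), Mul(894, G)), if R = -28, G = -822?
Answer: -734588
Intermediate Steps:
Function('b')(z) = Mul(2, z, Add(23, z)) (Function('b')(z) = Mul(Mul(2, z), Add(23, z)) = Mul(2, z, Add(23, z)))
Add(Function('b')(R), Mul(894, G)) = Add(Mul(2, -28, Add(23, -28)), Mul(894, -822)) = Add(Mul(2, -28, -5), -734868) = Add(280, -734868) = -734588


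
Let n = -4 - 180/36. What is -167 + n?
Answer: -176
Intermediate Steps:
n = -9 (n = -4 - 180/36 = -4 - 15*⅓ = -4 - 5 = -9)
-167 + n = -167 - 9 = -176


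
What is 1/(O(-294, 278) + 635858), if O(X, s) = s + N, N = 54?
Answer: 1/636190 ≈ 1.5719e-6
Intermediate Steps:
O(X, s) = 54 + s (O(X, s) = s + 54 = 54 + s)
1/(O(-294, 278) + 635858) = 1/((54 + 278) + 635858) = 1/(332 + 635858) = 1/636190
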